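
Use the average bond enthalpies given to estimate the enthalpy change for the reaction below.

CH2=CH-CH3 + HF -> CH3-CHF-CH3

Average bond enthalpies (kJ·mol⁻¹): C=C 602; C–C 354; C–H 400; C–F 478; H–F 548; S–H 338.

ΔH ≈ −82 kJ

Bonds broken (reactants):
  C–C: 1 × 354 = 354
  C–H: 6 × 400 = 2400
  C=C: 1 × 602 = 602
  H–F: 1 × 548 = 548
  Σ(broken) = 3904 kJ
Bonds formed (products):
  C–C: 2 × 354 = 708
  C–F: 1 × 478 = 478
  C–H: 7 × 400 = 2800
  Σ(formed) = 3986 kJ
ΔH = Σ(broken) − Σ(formed) = 3904 − 3986 = −82 kJ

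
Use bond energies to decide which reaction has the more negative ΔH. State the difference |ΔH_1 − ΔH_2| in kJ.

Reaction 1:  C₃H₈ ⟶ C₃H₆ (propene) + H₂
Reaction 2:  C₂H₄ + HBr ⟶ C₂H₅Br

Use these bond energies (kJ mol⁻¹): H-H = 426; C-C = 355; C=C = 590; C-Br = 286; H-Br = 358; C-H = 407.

Reaction 1:
  Bonds broken (reactants):
    C-C: 2 × 355 = 710
    C-H: 8 × 407 = 3256
    Σ(broken) = 3966 kJ
  Bonds formed (products):
    C-C: 1 × 355 = 355
    C-H: 6 × 407 = 2442
    C=C: 1 × 590 = 590
    H-H: 1 × 426 = 426
    Σ(formed) = 3813 kJ
  ΔH_1 = 3966 − 3813 = +153 kJ
Reaction 2:
  Bonds broken (reactants):
    C-H: 4 × 407 = 1628
    C=C: 1 × 590 = 590
    H-Br: 1 × 358 = 358
    Σ(broken) = 2576 kJ
  Bonds formed (products):
    C-Br: 1 × 286 = 286
    C-C: 1 × 355 = 355
    C-H: 5 × 407 = 2035
    Σ(formed) = 2676 kJ
  ΔH_2 = 2576 − 2676 = −100 kJ
ΔH_1 − ΔH_2 = +253 kJ, so reaction 2 has the more negative ΔH; |ΔH_1 − ΔH_2| = 253 kJ.

Reaction 2, by 253 kJ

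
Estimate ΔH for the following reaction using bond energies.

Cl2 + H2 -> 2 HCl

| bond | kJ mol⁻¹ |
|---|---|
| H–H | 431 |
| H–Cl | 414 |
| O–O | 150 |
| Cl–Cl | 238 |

Bonds broken (reactants):
  Cl–Cl: 1 × 238 = 238
  H–H: 1 × 431 = 431
  Σ(broken) = 669 kJ
Bonds formed (products):
  H–Cl: 2 × 414 = 828
  Σ(formed) = 828 kJ
ΔH = Σ(broken) − Σ(formed) = 669 − 828 = −159 kJ

ΔH ≈ −159 kJ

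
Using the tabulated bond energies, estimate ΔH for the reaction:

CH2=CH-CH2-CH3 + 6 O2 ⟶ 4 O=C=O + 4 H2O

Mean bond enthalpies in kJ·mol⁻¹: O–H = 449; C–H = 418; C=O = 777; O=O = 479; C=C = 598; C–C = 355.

Bonds broken (reactants):
  C–C: 2 × 355 = 710
  C–H: 8 × 418 = 3344
  C=C: 1 × 598 = 598
  O=O: 6 × 479 = 2874
  Σ(broken) = 7526 kJ
Bonds formed (products):
  C=O: 8 × 777 = 6216
  O–H: 8 × 449 = 3592
  Σ(formed) = 9808 kJ
ΔH = Σ(broken) − Σ(formed) = 7526 − 9808 = −2282 kJ

ΔH ≈ −2282 kJ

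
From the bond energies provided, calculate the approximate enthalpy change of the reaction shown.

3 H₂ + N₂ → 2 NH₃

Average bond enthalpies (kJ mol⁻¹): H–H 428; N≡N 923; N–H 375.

Bonds broken (reactants):
  H–H: 3 × 428 = 1284
  N≡N: 1 × 923 = 923
  Σ(broken) = 2207 kJ
Bonds formed (products):
  N–H: 6 × 375 = 2250
  Σ(formed) = 2250 kJ
ΔH = Σ(broken) − Σ(formed) = 2207 − 2250 = −43 kJ

ΔH ≈ −43 kJ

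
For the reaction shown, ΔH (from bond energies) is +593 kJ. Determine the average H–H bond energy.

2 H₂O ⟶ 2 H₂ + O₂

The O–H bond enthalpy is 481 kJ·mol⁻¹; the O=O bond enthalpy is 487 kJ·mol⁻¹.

Let D be the H–H bond energy.
Σ(broken) = 4×481 = 1924
Σ(formed) = 2×D + 1×487 = 487 + 2D
ΔH = Σ(broken) − Σ(formed) = (1924) − (487 + 2D) = +1437 − 2D
Setting this equal to +593 kJ gives 2D = 844, so D = 422 kJ/mol.

D(H–H) ≈ 422 kJ/mol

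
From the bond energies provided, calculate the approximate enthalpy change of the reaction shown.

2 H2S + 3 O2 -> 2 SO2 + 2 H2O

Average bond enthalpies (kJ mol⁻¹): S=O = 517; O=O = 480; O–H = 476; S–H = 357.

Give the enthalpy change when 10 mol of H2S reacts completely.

Bonds broken (reactants):
  O=O: 3 × 480 = 1440
  S–H: 4 × 357 = 1428
  Σ(broken) = 2868 kJ
Bonds formed (products):
  O–H: 4 × 476 = 1904
  S=O: 4 × 517 = 2068
  Σ(formed) = 3972 kJ
ΔH = Σ(broken) − Σ(formed) = 2868 − 3972 = −1104 kJ
For 5× the reaction as written: 5 × (−1104) = −5520 kJ

ΔH = −5520 kJ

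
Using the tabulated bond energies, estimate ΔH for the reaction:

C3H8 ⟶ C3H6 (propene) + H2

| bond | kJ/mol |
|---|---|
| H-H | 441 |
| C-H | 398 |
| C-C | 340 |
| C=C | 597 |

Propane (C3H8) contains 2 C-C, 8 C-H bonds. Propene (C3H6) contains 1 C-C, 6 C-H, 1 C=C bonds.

ΔH ≈ +98 kJ

Bonds broken (reactants):
  C-C: 2 × 340 = 680
  C-H: 8 × 398 = 3184
  Σ(broken) = 3864 kJ
Bonds formed (products):
  C-C: 1 × 340 = 340
  C-H: 6 × 398 = 2388
  C=C: 1 × 597 = 597
  H-H: 1 × 441 = 441
  Σ(formed) = 3766 kJ
ΔH = Σ(broken) − Σ(formed) = 3864 − 3766 = +98 kJ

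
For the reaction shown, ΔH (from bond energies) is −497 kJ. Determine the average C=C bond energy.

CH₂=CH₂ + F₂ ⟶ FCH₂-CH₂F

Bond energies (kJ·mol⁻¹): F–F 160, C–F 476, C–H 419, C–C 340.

D(C=C) ≈ 635 kJ/mol

Let D be the C=C bond energy.
Σ(broken) = 4×419 + 1×D + 1×160 = 1836 + D
Σ(formed) = 1×340 + 2×476 + 4×419 = 2968
ΔH = Σ(broken) − Σ(formed) = (1836 + D) − (2968) = −1132 + D
Setting this equal to −497 kJ gives D = 635 kJ/mol.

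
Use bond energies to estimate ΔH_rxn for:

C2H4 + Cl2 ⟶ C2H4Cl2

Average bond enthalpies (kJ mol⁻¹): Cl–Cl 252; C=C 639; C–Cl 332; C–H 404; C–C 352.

ΔH ≈ −125 kJ

Bonds broken (reactants):
  C–H: 4 × 404 = 1616
  C=C: 1 × 639 = 639
  Cl–Cl: 1 × 252 = 252
  Σ(broken) = 2507 kJ
Bonds formed (products):
  C–C: 1 × 352 = 352
  C–Cl: 2 × 332 = 664
  C–H: 4 × 404 = 1616
  Σ(formed) = 2632 kJ
ΔH = Σ(broken) − Σ(formed) = 2507 − 2632 = −125 kJ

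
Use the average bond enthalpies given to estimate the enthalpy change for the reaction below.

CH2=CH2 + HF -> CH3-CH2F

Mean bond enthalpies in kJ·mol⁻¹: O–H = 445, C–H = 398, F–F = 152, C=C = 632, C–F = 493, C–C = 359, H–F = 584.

ΔH ≈ −34 kJ

Bonds broken (reactants):
  C–H: 4 × 398 = 1592
  C=C: 1 × 632 = 632
  H–F: 1 × 584 = 584
  Σ(broken) = 2808 kJ
Bonds formed (products):
  C–C: 1 × 359 = 359
  C–F: 1 × 493 = 493
  C–H: 5 × 398 = 1990
  Σ(formed) = 2842 kJ
ΔH = Σ(broken) − Σ(formed) = 2808 − 2842 = −34 kJ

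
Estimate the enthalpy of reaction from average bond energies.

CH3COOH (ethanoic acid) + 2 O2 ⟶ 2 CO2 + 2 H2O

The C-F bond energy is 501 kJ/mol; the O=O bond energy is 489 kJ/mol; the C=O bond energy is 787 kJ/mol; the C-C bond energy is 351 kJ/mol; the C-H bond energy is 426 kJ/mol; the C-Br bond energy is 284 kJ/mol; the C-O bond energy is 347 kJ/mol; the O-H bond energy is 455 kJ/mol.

ΔH ≈ −772 kJ

Bonds broken (reactants):
  C-C: 1 × 351 = 351
  C-H: 3 × 426 = 1278
  C-O: 1 × 347 = 347
  C=O: 1 × 787 = 787
  O-H: 1 × 455 = 455
  O=O: 2 × 489 = 978
  Σ(broken) = 4196 kJ
Bonds formed (products):
  C=O: 4 × 787 = 3148
  O-H: 4 × 455 = 1820
  Σ(formed) = 4968 kJ
ΔH = Σ(broken) − Σ(formed) = 4196 − 4968 = −772 kJ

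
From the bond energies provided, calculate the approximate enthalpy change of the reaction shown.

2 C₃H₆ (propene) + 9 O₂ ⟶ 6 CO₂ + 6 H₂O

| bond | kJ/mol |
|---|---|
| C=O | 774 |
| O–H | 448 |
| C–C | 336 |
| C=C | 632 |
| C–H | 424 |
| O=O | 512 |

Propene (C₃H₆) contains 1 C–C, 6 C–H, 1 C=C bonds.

ΔH ≈ −3032 kJ

Bonds broken (reactants):
  C–C: 2 × 336 = 672
  C–H: 12 × 424 = 5088
  C=C: 2 × 632 = 1264
  O=O: 9 × 512 = 4608
  Σ(broken) = 11632 kJ
Bonds formed (products):
  C=O: 12 × 774 = 9288
  O–H: 12 × 448 = 5376
  Σ(formed) = 14664 kJ
ΔH = Σ(broken) − Σ(formed) = 11632 − 14664 = −3032 kJ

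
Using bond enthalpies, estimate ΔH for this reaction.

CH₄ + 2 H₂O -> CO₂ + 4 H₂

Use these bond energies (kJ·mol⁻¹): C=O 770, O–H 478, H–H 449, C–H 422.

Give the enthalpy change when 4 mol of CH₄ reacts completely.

Bonds broken (reactants):
  C–H: 4 × 422 = 1688
  O–H: 4 × 478 = 1912
  Σ(broken) = 3600 kJ
Bonds formed (products):
  C=O: 2 × 770 = 1540
  H–H: 4 × 449 = 1796
  Σ(formed) = 3336 kJ
ΔH = Σ(broken) − Σ(formed) = 3600 − 3336 = +264 kJ
For 4× the reaction as written: 4 × (+264) = +1056 kJ

ΔH = +1056 kJ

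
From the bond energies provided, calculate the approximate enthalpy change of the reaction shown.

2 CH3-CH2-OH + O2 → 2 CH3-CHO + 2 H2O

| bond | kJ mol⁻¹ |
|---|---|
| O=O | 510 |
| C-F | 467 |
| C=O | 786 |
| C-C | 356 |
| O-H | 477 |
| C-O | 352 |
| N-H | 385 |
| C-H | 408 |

Bonds broken (reactants):
  C-C: 2 × 356 = 712
  C-H: 10 × 408 = 4080
  C-O: 2 × 352 = 704
  O-H: 2 × 477 = 954
  O=O: 1 × 510 = 510
  Σ(broken) = 6960 kJ
Bonds formed (products):
  C-C: 2 × 356 = 712
  C-H: 8 × 408 = 3264
  C=O: 2 × 786 = 1572
  O-H: 4 × 477 = 1908
  Σ(formed) = 7456 kJ
ΔH = Σ(broken) − Σ(formed) = 6960 − 7456 = −496 kJ

ΔH ≈ −496 kJ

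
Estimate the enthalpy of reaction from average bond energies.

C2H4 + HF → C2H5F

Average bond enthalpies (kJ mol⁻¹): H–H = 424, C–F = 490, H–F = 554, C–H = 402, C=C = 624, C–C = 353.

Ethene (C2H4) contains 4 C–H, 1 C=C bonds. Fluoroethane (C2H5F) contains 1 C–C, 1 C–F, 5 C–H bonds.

ΔH ≈ −67 kJ

Bonds broken (reactants):
  C–H: 4 × 402 = 1608
  C=C: 1 × 624 = 624
  H–F: 1 × 554 = 554
  Σ(broken) = 2786 kJ
Bonds formed (products):
  C–C: 1 × 353 = 353
  C–F: 1 × 490 = 490
  C–H: 5 × 402 = 2010
  Σ(formed) = 2853 kJ
ΔH = Σ(broken) − Σ(formed) = 2786 − 2853 = −67 kJ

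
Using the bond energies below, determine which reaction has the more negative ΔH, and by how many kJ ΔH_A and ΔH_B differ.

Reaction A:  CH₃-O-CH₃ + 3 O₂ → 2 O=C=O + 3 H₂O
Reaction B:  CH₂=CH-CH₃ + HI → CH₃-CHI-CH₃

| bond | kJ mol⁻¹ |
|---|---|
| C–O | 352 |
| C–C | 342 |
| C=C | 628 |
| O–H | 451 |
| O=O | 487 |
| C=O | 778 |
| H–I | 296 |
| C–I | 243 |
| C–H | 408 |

Reaction A, by 1136 kJ

Reaction A:
  Bonds broken (reactants):
    C–H: 6 × 408 = 2448
    C–O: 2 × 352 = 704
    O=O: 3 × 487 = 1461
    Σ(broken) = 4613 kJ
  Bonds formed (products):
    C=O: 4 × 778 = 3112
    O–H: 6 × 451 = 2706
    Σ(formed) = 5818 kJ
  ΔH_A = 4613 − 5818 = −1205 kJ
Reaction B:
  Bonds broken (reactants):
    C–C: 1 × 342 = 342
    C–H: 6 × 408 = 2448
    C=C: 1 × 628 = 628
    H–I: 1 × 296 = 296
    Σ(broken) = 3714 kJ
  Bonds formed (products):
    C–C: 2 × 342 = 684
    C–H: 7 × 408 = 2856
    C–I: 1 × 243 = 243
    Σ(formed) = 3783 kJ
  ΔH_B = 3714 − 3783 = −69 kJ
ΔH_A − ΔH_B = −1136 kJ, so reaction A has the more negative ΔH; |ΔH_A − ΔH_B| = 1136 kJ.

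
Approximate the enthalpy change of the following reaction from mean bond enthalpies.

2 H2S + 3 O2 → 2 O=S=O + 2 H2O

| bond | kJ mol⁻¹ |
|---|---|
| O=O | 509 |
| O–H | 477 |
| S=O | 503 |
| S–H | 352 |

ΔH ≈ −985 kJ

Bonds broken (reactants):
  O=O: 3 × 509 = 1527
  S–H: 4 × 352 = 1408
  Σ(broken) = 2935 kJ
Bonds formed (products):
  O–H: 4 × 477 = 1908
  S=O: 4 × 503 = 2012
  Σ(formed) = 3920 kJ
ΔH = Σ(broken) − Σ(formed) = 2935 − 3920 = −985 kJ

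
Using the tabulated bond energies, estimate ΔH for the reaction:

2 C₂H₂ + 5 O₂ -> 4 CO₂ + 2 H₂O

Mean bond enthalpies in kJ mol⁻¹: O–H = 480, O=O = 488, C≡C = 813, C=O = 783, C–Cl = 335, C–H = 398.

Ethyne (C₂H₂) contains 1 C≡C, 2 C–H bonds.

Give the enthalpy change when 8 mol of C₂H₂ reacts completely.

Bonds broken (reactants):
  C≡C: 2 × 813 = 1626
  C–H: 4 × 398 = 1592
  O=O: 5 × 488 = 2440
  Σ(broken) = 5658 kJ
Bonds formed (products):
  C=O: 8 × 783 = 6264
  O–H: 4 × 480 = 1920
  Σ(formed) = 8184 kJ
ΔH = Σ(broken) − Σ(formed) = 5658 − 8184 = −2526 kJ
For 4× the reaction as written: 4 × (−2526) = −10104 kJ

ΔH = −10104 kJ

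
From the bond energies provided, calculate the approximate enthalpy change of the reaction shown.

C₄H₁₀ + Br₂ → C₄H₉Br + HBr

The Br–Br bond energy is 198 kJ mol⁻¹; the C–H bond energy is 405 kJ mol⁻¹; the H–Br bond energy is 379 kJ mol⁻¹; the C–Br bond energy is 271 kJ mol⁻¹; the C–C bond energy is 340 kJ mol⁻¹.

ΔH ≈ −47 kJ

Bonds broken (reactants):
  Br–Br: 1 × 198 = 198
  C–C: 3 × 340 = 1020
  C–H: 10 × 405 = 4050
  Σ(broken) = 5268 kJ
Bonds formed (products):
  C–Br: 1 × 271 = 271
  C–C: 3 × 340 = 1020
  C–H: 9 × 405 = 3645
  H–Br: 1 × 379 = 379
  Σ(formed) = 5315 kJ
ΔH = Σ(broken) − Σ(formed) = 5268 − 5315 = −47 kJ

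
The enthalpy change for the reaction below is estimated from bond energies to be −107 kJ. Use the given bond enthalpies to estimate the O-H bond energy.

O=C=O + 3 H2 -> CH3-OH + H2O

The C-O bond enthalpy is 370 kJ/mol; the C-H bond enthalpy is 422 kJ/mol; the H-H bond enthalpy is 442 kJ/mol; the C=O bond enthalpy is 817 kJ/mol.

D(O-H) ≈ 477 kJ/mol

Let D be the O-H bond energy.
Σ(broken) = 2×817 + 3×442 = 2960
Σ(formed) = 3×422 + 1×370 + 3×D = 1636 + 3D
ΔH = Σ(broken) − Σ(formed) = (2960) − (1636 + 3D) = +1324 − 3D
Setting this equal to −107 kJ gives 3D = 1431, so D = 477 kJ/mol.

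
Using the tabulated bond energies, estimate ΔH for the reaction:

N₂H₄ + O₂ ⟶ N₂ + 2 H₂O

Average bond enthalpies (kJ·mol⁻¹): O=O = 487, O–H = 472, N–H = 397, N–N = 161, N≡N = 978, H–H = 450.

Bonds broken (reactants):
  N–H: 4 × 397 = 1588
  N–N: 1 × 161 = 161
  O=O: 1 × 487 = 487
  Σ(broken) = 2236 kJ
Bonds formed (products):
  N≡N: 1 × 978 = 978
  O–H: 4 × 472 = 1888
  Σ(formed) = 2866 kJ
ΔH = Σ(broken) − Σ(formed) = 2236 − 2866 = −630 kJ

ΔH ≈ −630 kJ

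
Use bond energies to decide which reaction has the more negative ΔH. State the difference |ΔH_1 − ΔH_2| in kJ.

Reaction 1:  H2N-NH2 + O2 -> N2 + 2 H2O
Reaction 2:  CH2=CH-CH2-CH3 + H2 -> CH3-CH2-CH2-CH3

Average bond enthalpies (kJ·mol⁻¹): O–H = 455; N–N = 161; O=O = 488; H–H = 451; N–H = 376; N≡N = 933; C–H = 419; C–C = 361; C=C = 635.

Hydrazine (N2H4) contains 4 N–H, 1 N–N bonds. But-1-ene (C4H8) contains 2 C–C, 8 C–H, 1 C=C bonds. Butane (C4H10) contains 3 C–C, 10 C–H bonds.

Reaction 1, by 487 kJ

Reaction 1:
  Bonds broken (reactants):
    N–H: 4 × 376 = 1504
    N–N: 1 × 161 = 161
    O=O: 1 × 488 = 488
    Σ(broken) = 2153 kJ
  Bonds formed (products):
    N≡N: 1 × 933 = 933
    O–H: 4 × 455 = 1820
    Σ(formed) = 2753 kJ
  ΔH_1 = 2153 − 2753 = −600 kJ
Reaction 2:
  Bonds broken (reactants):
    C–C: 2 × 361 = 722
    C–H: 8 × 419 = 3352
    C=C: 1 × 635 = 635
    H–H: 1 × 451 = 451
    Σ(broken) = 5160 kJ
  Bonds formed (products):
    C–C: 3 × 361 = 1083
    C–H: 10 × 419 = 4190
    Σ(formed) = 5273 kJ
  ΔH_2 = 5160 − 5273 = −113 kJ
ΔH_1 − ΔH_2 = −487 kJ, so reaction 1 has the more negative ΔH; |ΔH_1 − ΔH_2| = 487 kJ.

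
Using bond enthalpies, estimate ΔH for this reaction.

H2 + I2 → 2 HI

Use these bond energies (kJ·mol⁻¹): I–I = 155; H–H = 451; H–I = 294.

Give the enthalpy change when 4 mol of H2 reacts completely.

ΔH = +72 kJ

Bonds broken (reactants):
  H–H: 1 × 451 = 451
  I–I: 1 × 155 = 155
  Σ(broken) = 606 kJ
Bonds formed (products):
  H–I: 2 × 294 = 588
  Σ(formed) = 588 kJ
ΔH = Σ(broken) − Σ(formed) = 606 − 588 = +18 kJ
For 4× the reaction as written: 4 × (+18) = +72 kJ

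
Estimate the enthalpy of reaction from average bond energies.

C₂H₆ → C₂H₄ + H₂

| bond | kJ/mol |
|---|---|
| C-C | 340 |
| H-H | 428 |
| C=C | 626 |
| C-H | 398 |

ΔH ≈ +82 kJ

Bonds broken (reactants):
  C-C: 1 × 340 = 340
  C-H: 6 × 398 = 2388
  Σ(broken) = 2728 kJ
Bonds formed (products):
  C-H: 4 × 398 = 1592
  C=C: 1 × 626 = 626
  H-H: 1 × 428 = 428
  Σ(formed) = 2646 kJ
ΔH = Σ(broken) − Σ(formed) = 2728 − 2646 = +82 kJ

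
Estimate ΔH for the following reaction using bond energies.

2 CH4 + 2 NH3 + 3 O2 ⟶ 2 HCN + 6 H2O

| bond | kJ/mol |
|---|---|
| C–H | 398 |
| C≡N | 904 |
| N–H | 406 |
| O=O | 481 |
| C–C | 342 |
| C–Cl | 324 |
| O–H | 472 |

ΔH ≈ −1205 kJ

Bonds broken (reactants):
  C–H: 8 × 398 = 3184
  N–H: 6 × 406 = 2436
  O=O: 3 × 481 = 1443
  Σ(broken) = 7063 kJ
Bonds formed (products):
  C≡N: 2 × 904 = 1808
  C–H: 2 × 398 = 796
  O–H: 12 × 472 = 5664
  Σ(formed) = 8268 kJ
ΔH = Σ(broken) − Σ(formed) = 7063 − 8268 = −1205 kJ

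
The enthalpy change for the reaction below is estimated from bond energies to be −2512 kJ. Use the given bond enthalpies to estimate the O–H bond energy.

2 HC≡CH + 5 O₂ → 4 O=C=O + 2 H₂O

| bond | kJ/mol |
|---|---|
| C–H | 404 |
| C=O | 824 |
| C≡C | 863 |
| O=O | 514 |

D(O–H) ≈ 458 kJ/mol

Let D be the O–H bond energy.
Σ(broken) = 2×863 + 4×404 + 5×514 = 5912
Σ(formed) = 8×824 + 4×D = 6592 + 4D
ΔH = Σ(broken) − Σ(formed) = (5912) − (6592 + 4D) = −680 − 4D
Setting this equal to −2512 kJ gives 4D = 1832, so D = 458 kJ/mol.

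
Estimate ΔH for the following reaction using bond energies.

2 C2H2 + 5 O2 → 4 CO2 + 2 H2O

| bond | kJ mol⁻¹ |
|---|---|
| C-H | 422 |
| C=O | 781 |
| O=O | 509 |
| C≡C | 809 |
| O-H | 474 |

ΔH ≈ −2293 kJ

Bonds broken (reactants):
  C≡C: 2 × 809 = 1618
  C-H: 4 × 422 = 1688
  O=O: 5 × 509 = 2545
  Σ(broken) = 5851 kJ
Bonds formed (products):
  C=O: 8 × 781 = 6248
  O-H: 4 × 474 = 1896
  Σ(formed) = 8144 kJ
ΔH = Σ(broken) − Σ(formed) = 5851 − 8144 = −2293 kJ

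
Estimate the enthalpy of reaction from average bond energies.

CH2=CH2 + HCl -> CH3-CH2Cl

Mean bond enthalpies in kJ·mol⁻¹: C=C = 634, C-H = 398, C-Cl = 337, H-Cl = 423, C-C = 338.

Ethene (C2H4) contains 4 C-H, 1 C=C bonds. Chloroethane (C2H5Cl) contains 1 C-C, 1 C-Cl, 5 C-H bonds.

ΔH ≈ −16 kJ

Bonds broken (reactants):
  C-H: 4 × 398 = 1592
  C=C: 1 × 634 = 634
  H-Cl: 1 × 423 = 423
  Σ(broken) = 2649 kJ
Bonds formed (products):
  C-C: 1 × 338 = 338
  C-Cl: 1 × 337 = 337
  C-H: 5 × 398 = 1990
  Σ(formed) = 2665 kJ
ΔH = Σ(broken) − Σ(formed) = 2649 − 2665 = −16 kJ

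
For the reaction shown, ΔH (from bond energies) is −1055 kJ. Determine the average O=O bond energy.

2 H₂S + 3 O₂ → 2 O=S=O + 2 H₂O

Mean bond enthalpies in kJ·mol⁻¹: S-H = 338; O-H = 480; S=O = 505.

D(O=O) ≈ 511 kJ/mol

Let D be the O=O bond energy.
Σ(broken) = 3×D + 4×338 = 1352 + 3D
Σ(formed) = 4×480 + 4×505 = 3940
ΔH = Σ(broken) − Σ(formed) = (1352 + 3D) − (3940) = −2588 + 3D
Setting this equal to −1055 kJ gives 3D = 1533, so D = 511 kJ/mol.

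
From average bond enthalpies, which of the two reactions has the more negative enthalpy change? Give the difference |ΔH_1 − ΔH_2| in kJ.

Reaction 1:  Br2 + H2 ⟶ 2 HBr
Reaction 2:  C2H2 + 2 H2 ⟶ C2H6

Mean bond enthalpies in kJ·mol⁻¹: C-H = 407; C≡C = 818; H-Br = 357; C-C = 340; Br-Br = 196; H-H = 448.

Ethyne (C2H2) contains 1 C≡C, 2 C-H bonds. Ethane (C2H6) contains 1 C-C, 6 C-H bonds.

Reaction 1:
  Bonds broken (reactants):
    Br-Br: 1 × 196 = 196
    H-H: 1 × 448 = 448
    Σ(broken) = 644 kJ
  Bonds formed (products):
    H-Br: 2 × 357 = 714
    Σ(formed) = 714 kJ
  ΔH_1 = 644 − 714 = −70 kJ
Reaction 2:
  Bonds broken (reactants):
    C≡C: 1 × 818 = 818
    C-H: 2 × 407 = 814
    H-H: 2 × 448 = 896
    Σ(broken) = 2528 kJ
  Bonds formed (products):
    C-C: 1 × 340 = 340
    C-H: 6 × 407 = 2442
    Σ(formed) = 2782 kJ
  ΔH_2 = 2528 − 2782 = −254 kJ
ΔH_1 − ΔH_2 = +184 kJ, so reaction 2 has the more negative ΔH; |ΔH_1 − ΔH_2| = 184 kJ.

Reaction 2, by 184 kJ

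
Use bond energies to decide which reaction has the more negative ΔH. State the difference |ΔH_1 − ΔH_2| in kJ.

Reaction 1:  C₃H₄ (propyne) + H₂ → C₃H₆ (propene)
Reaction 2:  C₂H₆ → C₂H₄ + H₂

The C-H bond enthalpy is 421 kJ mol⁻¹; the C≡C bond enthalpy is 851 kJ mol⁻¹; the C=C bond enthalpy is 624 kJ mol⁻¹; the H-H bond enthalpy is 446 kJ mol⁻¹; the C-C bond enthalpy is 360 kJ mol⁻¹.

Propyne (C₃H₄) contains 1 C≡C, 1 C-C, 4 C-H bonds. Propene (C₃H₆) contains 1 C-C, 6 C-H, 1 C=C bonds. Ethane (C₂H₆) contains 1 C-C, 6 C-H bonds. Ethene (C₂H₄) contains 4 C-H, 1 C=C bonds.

Reaction 1, by 301 kJ

Reaction 1:
  Bonds broken (reactants):
    C≡C: 1 × 851 = 851
    C-C: 1 × 360 = 360
    C-H: 4 × 421 = 1684
    H-H: 1 × 446 = 446
    Σ(broken) = 3341 kJ
  Bonds formed (products):
    C-C: 1 × 360 = 360
    C-H: 6 × 421 = 2526
    C=C: 1 × 624 = 624
    Σ(formed) = 3510 kJ
  ΔH_1 = 3341 − 3510 = −169 kJ
Reaction 2:
  Bonds broken (reactants):
    C-C: 1 × 360 = 360
    C-H: 6 × 421 = 2526
    Σ(broken) = 2886 kJ
  Bonds formed (products):
    C-H: 4 × 421 = 1684
    C=C: 1 × 624 = 624
    H-H: 1 × 446 = 446
    Σ(formed) = 2754 kJ
  ΔH_2 = 2886 − 2754 = +132 kJ
ΔH_1 − ΔH_2 = −301 kJ, so reaction 1 has the more negative ΔH; |ΔH_1 − ΔH_2| = 301 kJ.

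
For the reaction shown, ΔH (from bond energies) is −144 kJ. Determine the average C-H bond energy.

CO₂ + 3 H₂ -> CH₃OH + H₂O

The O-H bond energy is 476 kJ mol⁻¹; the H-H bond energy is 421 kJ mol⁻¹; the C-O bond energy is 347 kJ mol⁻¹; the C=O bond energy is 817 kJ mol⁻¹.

D(C-H) ≈ 422 kJ/mol

Let D be the C-H bond energy.
Σ(broken) = 2×817 + 3×421 = 2897
Σ(formed) = 3×D + 1×347 + 3×476 = 1775 + 3D
ΔH = Σ(broken) − Σ(formed) = (2897) − (1775 + 3D) = +1122 − 3D
Setting this equal to −144 kJ gives 3D = 1266, so D = 422 kJ/mol.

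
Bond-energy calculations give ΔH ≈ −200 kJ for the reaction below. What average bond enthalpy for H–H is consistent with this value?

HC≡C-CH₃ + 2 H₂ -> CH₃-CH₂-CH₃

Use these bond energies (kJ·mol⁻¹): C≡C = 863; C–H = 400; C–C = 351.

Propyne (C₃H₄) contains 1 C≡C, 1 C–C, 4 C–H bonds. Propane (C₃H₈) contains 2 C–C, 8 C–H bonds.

D(H–H) ≈ 444 kJ/mol

Let D be the H–H bond energy.
Σ(broken) = 1×863 + 1×351 + 4×400 + 2×D = 2814 + 2D
Σ(formed) = 2×351 + 8×400 = 3902
ΔH = Σ(broken) − Σ(formed) = (2814 + 2D) − (3902) = −1088 + 2D
Setting this equal to −200 kJ gives 2D = 888, so D = 444 kJ/mol.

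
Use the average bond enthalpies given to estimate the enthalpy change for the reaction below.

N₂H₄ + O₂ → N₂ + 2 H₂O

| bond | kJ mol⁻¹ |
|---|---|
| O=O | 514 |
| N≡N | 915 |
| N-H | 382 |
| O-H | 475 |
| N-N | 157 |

ΔH ≈ −616 kJ

Bonds broken (reactants):
  N-H: 4 × 382 = 1528
  N-N: 1 × 157 = 157
  O=O: 1 × 514 = 514
  Σ(broken) = 2199 kJ
Bonds formed (products):
  N≡N: 1 × 915 = 915
  O-H: 4 × 475 = 1900
  Σ(formed) = 2815 kJ
ΔH = Σ(broken) − Σ(formed) = 2199 − 2815 = −616 kJ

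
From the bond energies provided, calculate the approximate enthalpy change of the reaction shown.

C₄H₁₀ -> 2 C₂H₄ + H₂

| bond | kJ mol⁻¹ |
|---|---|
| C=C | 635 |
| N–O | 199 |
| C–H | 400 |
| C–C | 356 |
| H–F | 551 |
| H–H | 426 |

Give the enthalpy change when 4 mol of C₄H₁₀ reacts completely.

ΔH = +688 kJ

Bonds broken (reactants):
  C–C: 3 × 356 = 1068
  C–H: 10 × 400 = 4000
  Σ(broken) = 5068 kJ
Bonds formed (products):
  C–H: 8 × 400 = 3200
  C=C: 2 × 635 = 1270
  H–H: 1 × 426 = 426
  Σ(formed) = 4896 kJ
ΔH = Σ(broken) − Σ(formed) = 5068 − 4896 = +172 kJ
For 4× the reaction as written: 4 × (+172) = +688 kJ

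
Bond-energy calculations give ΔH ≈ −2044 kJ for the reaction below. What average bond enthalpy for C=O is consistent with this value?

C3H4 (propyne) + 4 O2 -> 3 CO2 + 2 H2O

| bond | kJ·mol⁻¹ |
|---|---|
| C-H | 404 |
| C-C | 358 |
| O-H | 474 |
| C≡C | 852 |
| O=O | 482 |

D(C=O) ≈ 817 kJ/mol

Let D be the C=O bond energy.
Σ(broken) = 1×852 + 1×358 + 4×404 + 4×482 = 4754
Σ(formed) = 6×D + 4×474 = 1896 + 6D
ΔH = Σ(broken) − Σ(formed) = (4754) − (1896 + 6D) = +2858 − 6D
Setting this equal to −2044 kJ gives 6D = 4902, so D = 817 kJ/mol.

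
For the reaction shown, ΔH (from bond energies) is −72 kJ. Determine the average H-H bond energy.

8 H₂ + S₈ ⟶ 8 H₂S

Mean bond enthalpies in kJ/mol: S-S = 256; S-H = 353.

D(H-H) ≈ 441 kJ/mol

Let D be the H-H bond energy.
Σ(broken) = 8×D + 8×256 = 2048 + 8D
Σ(formed) = 16×353 = 5648
ΔH = Σ(broken) − Σ(formed) = (2048 + 8D) − (5648) = −3600 + 8D
Setting this equal to −72 kJ gives 8D = 3528, so D = 441 kJ/mol.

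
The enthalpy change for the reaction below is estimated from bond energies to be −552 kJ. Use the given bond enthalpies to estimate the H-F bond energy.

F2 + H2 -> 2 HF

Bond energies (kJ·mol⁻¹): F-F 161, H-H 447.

Let D be the H-F bond energy.
Σ(broken) = 1×161 + 1×447 = 608
Σ(formed) = 2×D = 2D
ΔH = Σ(broken) − Σ(formed) = (608) − (2D) = +608 − 2D
Setting this equal to −552 kJ gives 2D = 1160, so D = 580 kJ/mol.

D(H-F) ≈ 580 kJ/mol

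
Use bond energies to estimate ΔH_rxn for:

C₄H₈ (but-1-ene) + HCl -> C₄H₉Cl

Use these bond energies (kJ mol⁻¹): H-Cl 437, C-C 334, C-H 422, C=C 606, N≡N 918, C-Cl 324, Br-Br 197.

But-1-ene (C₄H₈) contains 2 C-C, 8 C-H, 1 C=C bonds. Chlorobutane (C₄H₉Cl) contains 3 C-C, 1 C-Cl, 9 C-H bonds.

Bonds broken (reactants):
  C-C: 2 × 334 = 668
  C-H: 8 × 422 = 3376
  C=C: 1 × 606 = 606
  H-Cl: 1 × 437 = 437
  Σ(broken) = 5087 kJ
Bonds formed (products):
  C-C: 3 × 334 = 1002
  C-Cl: 1 × 324 = 324
  C-H: 9 × 422 = 3798
  Σ(formed) = 5124 kJ
ΔH = Σ(broken) − Σ(formed) = 5087 − 5124 = −37 kJ

ΔH ≈ −37 kJ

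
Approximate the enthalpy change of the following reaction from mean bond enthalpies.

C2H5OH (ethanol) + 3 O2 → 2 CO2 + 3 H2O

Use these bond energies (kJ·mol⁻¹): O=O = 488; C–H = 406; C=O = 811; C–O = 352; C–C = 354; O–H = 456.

ΔH ≈ −1324 kJ

Bonds broken (reactants):
  C–C: 1 × 354 = 354
  C–H: 5 × 406 = 2030
  C–O: 1 × 352 = 352
  O–H: 1 × 456 = 456
  O=O: 3 × 488 = 1464
  Σ(broken) = 4656 kJ
Bonds formed (products):
  C=O: 4 × 811 = 3244
  O–H: 6 × 456 = 2736
  Σ(formed) = 5980 kJ
ΔH = Σ(broken) − Σ(formed) = 4656 − 5980 = −1324 kJ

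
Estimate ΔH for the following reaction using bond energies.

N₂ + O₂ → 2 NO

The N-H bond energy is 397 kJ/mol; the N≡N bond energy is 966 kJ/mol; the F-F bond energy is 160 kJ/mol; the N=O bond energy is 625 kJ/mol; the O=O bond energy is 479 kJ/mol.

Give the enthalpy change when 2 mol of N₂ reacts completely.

Bonds broken (reactants):
  N≡N: 1 × 966 = 966
  O=O: 1 × 479 = 479
  Σ(broken) = 1445 kJ
Bonds formed (products):
  N=O: 2 × 625 = 1250
  Σ(formed) = 1250 kJ
ΔH = Σ(broken) − Σ(formed) = 1445 − 1250 = +195 kJ
For 2× the reaction as written: 2 × (+195) = +390 kJ

ΔH = +390 kJ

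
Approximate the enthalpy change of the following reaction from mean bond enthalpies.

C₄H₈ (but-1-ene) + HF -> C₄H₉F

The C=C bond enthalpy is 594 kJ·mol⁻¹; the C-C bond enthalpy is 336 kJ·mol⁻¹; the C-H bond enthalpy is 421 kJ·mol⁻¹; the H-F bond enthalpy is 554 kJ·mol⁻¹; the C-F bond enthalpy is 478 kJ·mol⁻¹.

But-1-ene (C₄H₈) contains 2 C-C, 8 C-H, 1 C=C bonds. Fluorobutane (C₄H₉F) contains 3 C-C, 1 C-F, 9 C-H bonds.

ΔH ≈ −87 kJ

Bonds broken (reactants):
  C-C: 2 × 336 = 672
  C-H: 8 × 421 = 3368
  C=C: 1 × 594 = 594
  H-F: 1 × 554 = 554
  Σ(broken) = 5188 kJ
Bonds formed (products):
  C-C: 3 × 336 = 1008
  C-F: 1 × 478 = 478
  C-H: 9 × 421 = 3789
  Σ(formed) = 5275 kJ
ΔH = Σ(broken) − Σ(formed) = 5188 − 5275 = −87 kJ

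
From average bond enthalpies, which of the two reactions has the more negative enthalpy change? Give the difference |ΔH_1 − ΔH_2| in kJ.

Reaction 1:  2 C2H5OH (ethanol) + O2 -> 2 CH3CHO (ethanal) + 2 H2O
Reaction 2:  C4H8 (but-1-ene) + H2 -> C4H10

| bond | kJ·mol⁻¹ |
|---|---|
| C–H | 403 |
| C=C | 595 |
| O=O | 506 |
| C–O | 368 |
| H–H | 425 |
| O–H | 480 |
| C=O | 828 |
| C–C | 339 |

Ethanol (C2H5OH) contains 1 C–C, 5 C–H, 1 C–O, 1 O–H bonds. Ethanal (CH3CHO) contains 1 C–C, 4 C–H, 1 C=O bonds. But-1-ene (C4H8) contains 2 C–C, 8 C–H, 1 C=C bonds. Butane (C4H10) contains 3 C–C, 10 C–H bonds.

Reaction 1, by 443 kJ

Reaction 1:
  Bonds broken (reactants):
    C–C: 2 × 339 = 678
    C–H: 10 × 403 = 4030
    C–O: 2 × 368 = 736
    O–H: 2 × 480 = 960
    O=O: 1 × 506 = 506
    Σ(broken) = 6910 kJ
  Bonds formed (products):
    C–C: 2 × 339 = 678
    C–H: 8 × 403 = 3224
    C=O: 2 × 828 = 1656
    O–H: 4 × 480 = 1920
    Σ(formed) = 7478 kJ
  ΔH_1 = 6910 − 7478 = −568 kJ
Reaction 2:
  Bonds broken (reactants):
    C–C: 2 × 339 = 678
    C–H: 8 × 403 = 3224
    C=C: 1 × 595 = 595
    H–H: 1 × 425 = 425
    Σ(broken) = 4922 kJ
  Bonds formed (products):
    C–C: 3 × 339 = 1017
    C–H: 10 × 403 = 4030
    Σ(formed) = 5047 kJ
  ΔH_2 = 4922 − 5047 = −125 kJ
ΔH_1 − ΔH_2 = −443 kJ, so reaction 1 has the more negative ΔH; |ΔH_1 − ΔH_2| = 443 kJ.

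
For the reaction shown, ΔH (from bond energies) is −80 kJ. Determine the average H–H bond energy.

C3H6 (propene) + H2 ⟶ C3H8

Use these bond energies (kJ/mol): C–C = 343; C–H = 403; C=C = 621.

D(H–H) ≈ 448 kJ/mol

Let D be the H–H bond energy.
Σ(broken) = 1×343 + 6×403 + 1×621 + 1×D = 3382 + D
Σ(formed) = 2×343 + 8×403 = 3910
ΔH = Σ(broken) − Σ(formed) = (3382 + D) − (3910) = −528 + D
Setting this equal to −80 kJ gives D = 448 kJ/mol.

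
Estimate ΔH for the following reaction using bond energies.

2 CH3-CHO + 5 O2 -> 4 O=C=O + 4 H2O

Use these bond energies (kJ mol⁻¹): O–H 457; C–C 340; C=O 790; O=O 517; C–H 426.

ΔH ≈ −1723 kJ

Bonds broken (reactants):
  C–C: 2 × 340 = 680
  C–H: 8 × 426 = 3408
  C=O: 2 × 790 = 1580
  O=O: 5 × 517 = 2585
  Σ(broken) = 8253 kJ
Bonds formed (products):
  C=O: 8 × 790 = 6320
  O–H: 8 × 457 = 3656
  Σ(formed) = 9976 kJ
ΔH = Σ(broken) − Σ(formed) = 8253 − 9976 = −1723 kJ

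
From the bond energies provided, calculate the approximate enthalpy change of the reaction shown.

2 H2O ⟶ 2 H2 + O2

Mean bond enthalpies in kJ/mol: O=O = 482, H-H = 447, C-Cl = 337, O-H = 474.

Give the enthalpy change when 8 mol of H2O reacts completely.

Bonds broken (reactants):
  O-H: 4 × 474 = 1896
  Σ(broken) = 1896 kJ
Bonds formed (products):
  H-H: 2 × 447 = 894
  O=O: 1 × 482 = 482
  Σ(formed) = 1376 kJ
ΔH = Σ(broken) − Σ(formed) = 1896 − 1376 = +520 kJ
For 4× the reaction as written: 4 × (+520) = +2080 kJ

ΔH = +2080 kJ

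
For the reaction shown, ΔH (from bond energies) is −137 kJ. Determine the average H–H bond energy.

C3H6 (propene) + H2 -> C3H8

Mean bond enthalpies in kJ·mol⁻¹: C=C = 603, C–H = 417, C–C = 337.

D(H–H) ≈ 431 kJ/mol

Let D be the H–H bond energy.
Σ(broken) = 1×337 + 6×417 + 1×603 + 1×D = 3442 + D
Σ(formed) = 2×337 + 8×417 = 4010
ΔH = Σ(broken) − Σ(formed) = (3442 + D) − (4010) = −568 + D
Setting this equal to −137 kJ gives D = 431 kJ/mol.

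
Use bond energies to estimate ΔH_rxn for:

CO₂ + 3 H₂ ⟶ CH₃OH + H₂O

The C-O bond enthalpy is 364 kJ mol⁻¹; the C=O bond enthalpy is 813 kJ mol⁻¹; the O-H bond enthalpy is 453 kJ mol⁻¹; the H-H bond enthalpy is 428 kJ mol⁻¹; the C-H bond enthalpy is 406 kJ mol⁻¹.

Bonds broken (reactants):
  C=O: 2 × 813 = 1626
  H-H: 3 × 428 = 1284
  Σ(broken) = 2910 kJ
Bonds formed (products):
  C-H: 3 × 406 = 1218
  C-O: 1 × 364 = 364
  O-H: 3 × 453 = 1359
  Σ(formed) = 2941 kJ
ΔH = Σ(broken) − Σ(formed) = 2910 − 2941 = −31 kJ

ΔH ≈ −31 kJ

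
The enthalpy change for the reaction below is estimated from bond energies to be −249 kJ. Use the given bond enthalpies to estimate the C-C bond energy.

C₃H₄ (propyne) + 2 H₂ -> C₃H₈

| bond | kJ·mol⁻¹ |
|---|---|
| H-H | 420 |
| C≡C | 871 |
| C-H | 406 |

D(C-C) ≈ 336 kJ/mol

Let D be the C-C bond energy.
Σ(broken) = 1×871 + 1×D + 4×406 + 2×420 = 3335 + D
Σ(formed) = 2×D + 8×406 = 3248 + 2D
ΔH = Σ(broken) − Σ(formed) = (3335 + D) − (3248 + 2D) = +87 − D
Setting this equal to −249 kJ gives D = 336 kJ/mol.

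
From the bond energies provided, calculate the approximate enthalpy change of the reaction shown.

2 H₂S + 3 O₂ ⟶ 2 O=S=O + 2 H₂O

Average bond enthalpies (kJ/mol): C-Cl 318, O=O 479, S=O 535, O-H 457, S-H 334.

ΔH ≈ −1195 kJ

Bonds broken (reactants):
  O=O: 3 × 479 = 1437
  S-H: 4 × 334 = 1336
  Σ(broken) = 2773 kJ
Bonds formed (products):
  O-H: 4 × 457 = 1828
  S=O: 4 × 535 = 2140
  Σ(formed) = 3968 kJ
ΔH = Σ(broken) − Σ(formed) = 2773 − 3968 = −1195 kJ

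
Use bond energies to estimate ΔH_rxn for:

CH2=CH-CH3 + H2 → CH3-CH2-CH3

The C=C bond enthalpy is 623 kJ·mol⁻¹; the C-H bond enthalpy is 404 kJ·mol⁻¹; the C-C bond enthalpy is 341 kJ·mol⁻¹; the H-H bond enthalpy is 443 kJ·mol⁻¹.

Bonds broken (reactants):
  C-C: 1 × 341 = 341
  C-H: 6 × 404 = 2424
  C=C: 1 × 623 = 623
  H-H: 1 × 443 = 443
  Σ(broken) = 3831 kJ
Bonds formed (products):
  C-C: 2 × 341 = 682
  C-H: 8 × 404 = 3232
  Σ(formed) = 3914 kJ
ΔH = Σ(broken) − Σ(formed) = 3831 − 3914 = −83 kJ

ΔH ≈ −83 kJ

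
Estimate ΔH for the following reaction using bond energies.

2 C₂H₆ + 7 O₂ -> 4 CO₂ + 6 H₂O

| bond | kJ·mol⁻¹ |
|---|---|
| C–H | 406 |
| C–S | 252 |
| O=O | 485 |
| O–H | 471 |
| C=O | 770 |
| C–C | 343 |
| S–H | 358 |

ΔH ≈ −2859 kJ

Bonds broken (reactants):
  C–C: 2 × 343 = 686
  C–H: 12 × 406 = 4872
  O=O: 7 × 485 = 3395
  Σ(broken) = 8953 kJ
Bonds formed (products):
  C=O: 8 × 770 = 6160
  O–H: 12 × 471 = 5652
  Σ(formed) = 11812 kJ
ΔH = Σ(broken) − Σ(formed) = 8953 − 11812 = −2859 kJ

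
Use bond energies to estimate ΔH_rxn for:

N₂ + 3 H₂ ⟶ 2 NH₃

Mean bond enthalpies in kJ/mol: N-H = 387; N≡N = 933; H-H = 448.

Bonds broken (reactants):
  H-H: 3 × 448 = 1344
  N≡N: 1 × 933 = 933
  Σ(broken) = 2277 kJ
Bonds formed (products):
  N-H: 6 × 387 = 2322
  Σ(formed) = 2322 kJ
ΔH = Σ(broken) − Σ(formed) = 2277 − 2322 = −45 kJ

ΔH ≈ −45 kJ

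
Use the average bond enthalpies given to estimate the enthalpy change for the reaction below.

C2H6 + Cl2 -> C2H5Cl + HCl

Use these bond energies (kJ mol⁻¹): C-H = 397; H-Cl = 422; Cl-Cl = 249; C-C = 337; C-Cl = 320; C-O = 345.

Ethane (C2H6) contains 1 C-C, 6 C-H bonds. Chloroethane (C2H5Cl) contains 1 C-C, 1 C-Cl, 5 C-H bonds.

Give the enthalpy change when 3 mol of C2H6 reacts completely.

ΔH = −288 kJ

Bonds broken (reactants):
  C-C: 1 × 337 = 337
  C-H: 6 × 397 = 2382
  Cl-Cl: 1 × 249 = 249
  Σ(broken) = 2968 kJ
Bonds formed (products):
  C-C: 1 × 337 = 337
  C-Cl: 1 × 320 = 320
  C-H: 5 × 397 = 1985
  H-Cl: 1 × 422 = 422
  Σ(formed) = 3064 kJ
ΔH = Σ(broken) − Σ(formed) = 2968 − 3064 = −96 kJ
For 3× the reaction as written: 3 × (−96) = −288 kJ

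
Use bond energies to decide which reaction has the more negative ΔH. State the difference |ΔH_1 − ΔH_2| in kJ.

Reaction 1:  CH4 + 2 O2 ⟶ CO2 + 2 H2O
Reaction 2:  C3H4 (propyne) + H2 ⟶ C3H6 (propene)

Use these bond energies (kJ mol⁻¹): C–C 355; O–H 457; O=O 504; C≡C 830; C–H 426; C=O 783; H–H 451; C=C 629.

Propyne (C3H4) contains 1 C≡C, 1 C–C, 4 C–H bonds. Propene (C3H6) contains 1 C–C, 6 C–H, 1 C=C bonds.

Reaction 1:
  Bonds broken (reactants):
    C–H: 4 × 426 = 1704
    O=O: 2 × 504 = 1008
    Σ(broken) = 2712 kJ
  Bonds formed (products):
    C=O: 2 × 783 = 1566
    O–H: 4 × 457 = 1828
    Σ(formed) = 3394 kJ
  ΔH_1 = 2712 − 3394 = −682 kJ
Reaction 2:
  Bonds broken (reactants):
    C≡C: 1 × 830 = 830
    C–C: 1 × 355 = 355
    C–H: 4 × 426 = 1704
    H–H: 1 × 451 = 451
    Σ(broken) = 3340 kJ
  Bonds formed (products):
    C–C: 1 × 355 = 355
    C–H: 6 × 426 = 2556
    C=C: 1 × 629 = 629
    Σ(formed) = 3540 kJ
  ΔH_2 = 3340 − 3540 = −200 kJ
ΔH_1 − ΔH_2 = −482 kJ, so reaction 1 has the more negative ΔH; |ΔH_1 − ΔH_2| = 482 kJ.

Reaction 1, by 482 kJ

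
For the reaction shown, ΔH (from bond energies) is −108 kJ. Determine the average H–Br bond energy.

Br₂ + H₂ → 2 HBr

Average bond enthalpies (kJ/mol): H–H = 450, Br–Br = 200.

Let D be the H–Br bond energy.
Σ(broken) = 1×200 + 1×450 = 650
Σ(formed) = 2×D = 2D
ΔH = Σ(broken) − Σ(formed) = (650) − (2D) = +650 − 2D
Setting this equal to −108 kJ gives 2D = 758, so D = 379 kJ/mol.

D(H–Br) ≈ 379 kJ/mol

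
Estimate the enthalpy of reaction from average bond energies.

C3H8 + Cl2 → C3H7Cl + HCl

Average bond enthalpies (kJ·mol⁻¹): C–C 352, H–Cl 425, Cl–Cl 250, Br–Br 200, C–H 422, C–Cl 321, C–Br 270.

ΔH ≈ −74 kJ

Bonds broken (reactants):
  C–C: 2 × 352 = 704
  C–H: 8 × 422 = 3376
  Cl–Cl: 1 × 250 = 250
  Σ(broken) = 4330 kJ
Bonds formed (products):
  C–C: 2 × 352 = 704
  C–Cl: 1 × 321 = 321
  C–H: 7 × 422 = 2954
  H–Cl: 1 × 425 = 425
  Σ(formed) = 4404 kJ
ΔH = Σ(broken) − Σ(formed) = 4330 − 4404 = −74 kJ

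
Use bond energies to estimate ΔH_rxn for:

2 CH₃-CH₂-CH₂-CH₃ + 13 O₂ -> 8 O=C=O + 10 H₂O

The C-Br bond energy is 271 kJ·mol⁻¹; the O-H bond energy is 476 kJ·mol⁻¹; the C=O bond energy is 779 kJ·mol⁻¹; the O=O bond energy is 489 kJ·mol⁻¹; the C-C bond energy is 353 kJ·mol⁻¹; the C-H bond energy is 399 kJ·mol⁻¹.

Bonds broken (reactants):
  C-C: 6 × 353 = 2118
  C-H: 20 × 399 = 7980
  O=O: 13 × 489 = 6357
  Σ(broken) = 16455 kJ
Bonds formed (products):
  C=O: 16 × 779 = 12464
  O-H: 20 × 476 = 9520
  Σ(formed) = 21984 kJ
ΔH = Σ(broken) − Σ(formed) = 16455 − 21984 = −5529 kJ

ΔH ≈ −5529 kJ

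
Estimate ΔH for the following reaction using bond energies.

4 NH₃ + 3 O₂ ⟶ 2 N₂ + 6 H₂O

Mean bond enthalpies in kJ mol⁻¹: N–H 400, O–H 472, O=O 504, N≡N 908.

ΔH ≈ −1168 kJ

Bonds broken (reactants):
  N–H: 12 × 400 = 4800
  O=O: 3 × 504 = 1512
  Σ(broken) = 6312 kJ
Bonds formed (products):
  N≡N: 2 × 908 = 1816
  O–H: 12 × 472 = 5664
  Σ(formed) = 7480 kJ
ΔH = Σ(broken) − Σ(formed) = 6312 − 7480 = −1168 kJ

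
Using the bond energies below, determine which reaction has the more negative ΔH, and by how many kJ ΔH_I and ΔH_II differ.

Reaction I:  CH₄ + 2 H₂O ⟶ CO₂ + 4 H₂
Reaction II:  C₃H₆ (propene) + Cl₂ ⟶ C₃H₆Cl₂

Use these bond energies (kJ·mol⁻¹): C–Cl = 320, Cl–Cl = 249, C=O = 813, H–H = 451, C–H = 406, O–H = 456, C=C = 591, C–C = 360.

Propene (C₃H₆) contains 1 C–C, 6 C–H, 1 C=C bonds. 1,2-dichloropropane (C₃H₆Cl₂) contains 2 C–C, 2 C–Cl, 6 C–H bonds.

Reaction II, by 178 kJ

Reaction I:
  Bonds broken (reactants):
    C–H: 4 × 406 = 1624
    O–H: 4 × 456 = 1824
    Σ(broken) = 3448 kJ
  Bonds formed (products):
    C=O: 2 × 813 = 1626
    H–H: 4 × 451 = 1804
    Σ(formed) = 3430 kJ
  ΔH_I = 3448 − 3430 = +18 kJ
Reaction II:
  Bonds broken (reactants):
    C–C: 1 × 360 = 360
    C–H: 6 × 406 = 2436
    C=C: 1 × 591 = 591
    Cl–Cl: 1 × 249 = 249
    Σ(broken) = 3636 kJ
  Bonds formed (products):
    C–C: 2 × 360 = 720
    C–Cl: 2 × 320 = 640
    C–H: 6 × 406 = 2436
    Σ(formed) = 3796 kJ
  ΔH_II = 3636 − 3796 = −160 kJ
ΔH_I − ΔH_II = +178 kJ, so reaction II has the more negative ΔH; |ΔH_I − ΔH_II| = 178 kJ.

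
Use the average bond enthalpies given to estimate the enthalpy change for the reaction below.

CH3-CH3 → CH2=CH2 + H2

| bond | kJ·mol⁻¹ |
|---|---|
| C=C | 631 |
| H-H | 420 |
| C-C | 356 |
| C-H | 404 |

Bonds broken (reactants):
  C-C: 1 × 356 = 356
  C-H: 6 × 404 = 2424
  Σ(broken) = 2780 kJ
Bonds formed (products):
  C-H: 4 × 404 = 1616
  C=C: 1 × 631 = 631
  H-H: 1 × 420 = 420
  Σ(formed) = 2667 kJ
ΔH = Σ(broken) − Σ(formed) = 2780 − 2667 = +113 kJ

ΔH ≈ +113 kJ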